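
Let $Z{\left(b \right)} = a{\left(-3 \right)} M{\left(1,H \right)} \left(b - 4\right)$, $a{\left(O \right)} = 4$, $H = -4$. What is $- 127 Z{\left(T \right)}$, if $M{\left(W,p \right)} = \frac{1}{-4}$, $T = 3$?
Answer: $-127$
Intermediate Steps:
$M{\left(W,p \right)} = - \frac{1}{4}$
$Z{\left(b \right)} = 4 - b$ ($Z{\left(b \right)} = 4 \left(- \frac{1}{4}\right) \left(b - 4\right) = - (-4 + b) = 4 - b$)
$- 127 Z{\left(T \right)} = - 127 \left(4 - 3\right) = \left(-127\right) 1 = -127$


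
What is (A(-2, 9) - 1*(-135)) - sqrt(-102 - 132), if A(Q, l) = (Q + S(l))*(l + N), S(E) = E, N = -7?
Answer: 149 - 3*I*sqrt(26) ≈ 149.0 - 15.297*I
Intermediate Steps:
A(Q, l) = (-7 + l)*(Q + l) (A(Q, l) = (Q + l)*(l - 7) = (Q + l)*(-7 + l) = (-7 + l)*(Q + l))
(A(-2, 9) - 1*(-135)) - sqrt(-102 - 132) = ((9**2 - 7*(-2) - 7*9 - 2*9) - 1*(-135)) - sqrt(-102 - 132) = ((81 + 14 - 63 - 18) + 135) - sqrt(-234) = (14 + 135) - 3*I*sqrt(26) = 149 - 3*I*sqrt(26)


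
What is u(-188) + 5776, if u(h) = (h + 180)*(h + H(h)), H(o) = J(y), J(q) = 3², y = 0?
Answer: 7208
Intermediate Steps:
J(q) = 9
H(o) = 9
u(h) = (9 + h)*(180 + h) (u(h) = (h + 180)*(h + 9) = (180 + h)*(9 + h) = (9 + h)*(180 + h))
u(-188) + 5776 = (1620 + (-188)² + 189*(-188)) + 5776 = (1620 + 35344 - 35532) + 5776 = 1432 + 5776 = 7208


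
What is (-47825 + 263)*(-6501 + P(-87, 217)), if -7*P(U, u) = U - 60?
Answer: 308201760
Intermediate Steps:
P(U, u) = 60/7 - U/7 (P(U, u) = -(U - 60)/7 = -(-60 + U)/7 = 60/7 - U/7)
(-47825 + 263)*(-6501 + P(-87, 217)) = (-47825 + 263)*(-6501 + (60/7 - ⅐*(-87))) = -47562*(-6501 + (60/7 + 87/7)) = -47562*(-6501 + 21) = -47562*(-6480) = 308201760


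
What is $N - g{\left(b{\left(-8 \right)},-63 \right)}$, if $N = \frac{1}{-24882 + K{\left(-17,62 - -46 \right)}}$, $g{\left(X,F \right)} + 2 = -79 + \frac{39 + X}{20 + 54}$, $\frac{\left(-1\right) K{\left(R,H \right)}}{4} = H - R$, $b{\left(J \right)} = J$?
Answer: $\frac{1022654}{12691} \approx 80.581$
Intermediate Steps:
$K{\left(R,H \right)} = - 4 H + 4 R$ ($K{\left(R,H \right)} = - 4 \left(H - R\right) = - 4 H + 4 R$)
$g{\left(X,F \right)} = - \frac{5955}{74} + \frac{X}{74}$ ($g{\left(X,F \right)} = -2 + \left(-79 + \frac{39 + X}{20 + 54}\right) = -2 + \left(-79 + \frac{39 + X}{74}\right) = -2 + \left(-79 + \left(39 + X\right) \frac{1}{74}\right) = -2 + \left(-79 + \left(\frac{39}{74} + \frac{X}{74}\right)\right) = -2 + \left(- \frac{5807}{74} + \frac{X}{74}\right) = - \frac{5955}{74} + \frac{X}{74}$)
$N = - \frac{1}{25382}$ ($N = \frac{1}{-24882 + \left(- 4 \left(62 - -46\right) + 4 \left(-17\right)\right)} = \frac{1}{-24882 - \left(68 + 4 \left(62 + 46\right)\right)} = \frac{1}{-24882 - 500} = \frac{1}{-25382} = - \frac{1}{25382} \approx -3.9398 \cdot 10^{-5}$)
$N - g{\left(b{\left(-8 \right)},-63 \right)} = - \frac{1}{25382} - \left(- \frac{5955}{74} + \frac{1}{74} \left(-8\right)\right) = - \frac{1}{25382} - \left(- \frac{5955}{74} - \frac{4}{37}\right) = - \frac{1}{25382} - - \frac{5963}{74} = - \frac{1}{25382} + \frac{5963}{74} = \frac{1022654}{12691}$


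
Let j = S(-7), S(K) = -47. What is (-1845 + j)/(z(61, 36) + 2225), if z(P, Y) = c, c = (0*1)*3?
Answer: -1892/2225 ≈ -0.85034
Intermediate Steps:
j = -47
c = 0 (c = 0*3 = 0)
z(P, Y) = 0
(-1845 + j)/(z(61, 36) + 2225) = (-1845 - 47)/(0 + 2225) = -1892/2225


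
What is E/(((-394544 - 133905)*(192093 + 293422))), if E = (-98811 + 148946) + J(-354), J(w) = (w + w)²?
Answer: -551399/256569916235 ≈ -2.1491e-6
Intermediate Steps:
J(w) = 4*w² (J(w) = (2*w)² = 4*w²)
E = 551399 (E = (-98811 + 148946) + 4*(-354)² = 50135 + 4*125316 = 50135 + 501264 = 551399)
E/(((-394544 - 133905)*(192093 + 293422))) = 551399/(((-394544 - 133905)*(192093 + 293422))) = 551399/((-528449*485515)) = 551399/(-256569916235) = 551399*(-1/256569916235) = -551399/256569916235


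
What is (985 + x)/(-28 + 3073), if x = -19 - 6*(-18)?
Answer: 358/1015 ≈ 0.35271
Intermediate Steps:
x = 89 (x = -19 + 108 = 89)
(985 + x)/(-28 + 3073) = (985 + 89)/(-28 + 3073) = 1074/3045 = 1074*(1/3045) = 358/1015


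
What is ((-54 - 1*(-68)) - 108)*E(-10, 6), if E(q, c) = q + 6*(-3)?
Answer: 2632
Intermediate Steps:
E(q, c) = -18 + q (E(q, c) = q - 18 = -18 + q)
((-54 - 1*(-68)) - 108)*E(-10, 6) = ((-54 - 1*(-68)) - 108)*(-18 - 10) = ((-54 + 68) - 108)*(-28) = (14 - 108)*(-28) = -94*(-28) = 2632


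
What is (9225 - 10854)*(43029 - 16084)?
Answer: -43893405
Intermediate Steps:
(9225 - 10854)*(43029 - 16084) = -1629*26945 = -43893405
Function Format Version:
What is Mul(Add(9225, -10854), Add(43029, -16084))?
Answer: -43893405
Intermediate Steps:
Mul(Add(9225, -10854), Add(43029, -16084)) = Mul(-1629, 26945) = -43893405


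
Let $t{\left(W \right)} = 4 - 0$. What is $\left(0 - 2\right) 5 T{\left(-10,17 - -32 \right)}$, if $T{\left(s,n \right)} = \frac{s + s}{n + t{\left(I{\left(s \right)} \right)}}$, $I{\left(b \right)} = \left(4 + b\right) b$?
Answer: $\frac{200}{53} \approx 3.7736$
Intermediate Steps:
$I{\left(b \right)} = b \left(4 + b\right)$
$t{\left(W \right)} = 4$ ($t{\left(W \right)} = 4 + 0 = 4$)
$T{\left(s,n \right)} = \frac{2 s}{4 + n}$ ($T{\left(s,n \right)} = \frac{s + s}{n + 4} = \frac{2 s}{4 + n}$)
$\left(0 - 2\right) 5 T{\left(-10,17 - -32 \right)} = \left(0 - 2\right) 5 \cdot 2 \left(-10\right) \frac{1}{4 + \left(17 - -32\right)} = \left(-2\right) 5 \cdot 2 \left(-10\right) \frac{1}{4 + \left(17 + 32\right)} = - 10 \cdot 2 \left(-10\right) \frac{1}{4 + 49} = - 10 \cdot 2 \left(-10\right) \frac{1}{53} = \left(-10\right) \left(- \frac{20}{53}\right) = \frac{200}{53}$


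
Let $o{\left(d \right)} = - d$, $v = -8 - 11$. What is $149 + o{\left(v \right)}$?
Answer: $168$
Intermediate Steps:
$v = -19$
$149 + o{\left(v \right)} = 149 - -19 = 149 + 19 = 168$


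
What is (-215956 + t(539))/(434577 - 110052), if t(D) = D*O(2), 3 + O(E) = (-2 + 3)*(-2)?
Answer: -218651/324525 ≈ -0.67376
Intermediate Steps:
O(E) = -5 (O(E) = -3 + (-2 + 3)*(-2) = -3 + 1*(-2) = -3 - 2 = -5)
t(D) = -5*D (t(D) = D*(-5) = -5*D)
(-215956 + t(539))/(434577 - 110052) = (-215956 - 5*539)/(434577 - 110052) = (-215956 - 2695)/324525 = -218651*1/324525 = -218651/324525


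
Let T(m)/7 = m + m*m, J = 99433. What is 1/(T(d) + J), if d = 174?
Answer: 1/312583 ≈ 3.1992e-6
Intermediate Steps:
T(m) = 7*m + 7*m**2 (T(m) = 7*(m + m*m) = 7*(m + m**2) = 7*m + 7*m**2)
1/(T(d) + J) = 1/(7*174*(1 + 174) + 99433) = 1/(7*174*175 + 99433) = 1/(213150 + 99433) = 1/312583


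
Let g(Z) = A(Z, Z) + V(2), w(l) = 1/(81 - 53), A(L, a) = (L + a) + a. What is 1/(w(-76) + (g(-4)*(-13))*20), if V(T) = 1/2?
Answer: 28/83721 ≈ 0.00033444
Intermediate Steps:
A(L, a) = L + 2*a
V(T) = 1/2 (V(T) = 1*(1/2) = 1/2)
w(l) = 1/28
g(Z) = 1/2 + 3*Z (g(Z) = (Z + 2*Z) + 1/2 = 3*Z + 1/2 = 1/2 + 3*Z)
1/(w(-76) + (g(-4)*(-13))*20) = 1/(1/28 + ((1/2 + 3*(-4))*(-13))*20) = 1/(1/28 + ((1/2 - 12)*(-13))*20) = 1/(1/28 - 23/2*(-13)*20) = 1/(1/28 + (299/2)*20) = 1/(1/28 + 2990) = 1/(83721/28) = 28/83721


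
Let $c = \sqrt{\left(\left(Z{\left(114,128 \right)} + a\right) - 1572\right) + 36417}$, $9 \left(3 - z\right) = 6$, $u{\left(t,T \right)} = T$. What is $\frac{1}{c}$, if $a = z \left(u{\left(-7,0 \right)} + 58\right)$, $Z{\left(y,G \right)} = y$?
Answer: $\frac{\sqrt{315849}}{105283} \approx 0.005338$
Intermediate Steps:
$z = \frac{7}{3}$ ($z = 3 - \frac{2}{3} = \frac{7}{3} \approx 2.3333$)
$a = \frac{406}{3}$ ($a = \frac{7 \left(0 + 58\right)}{3} = \frac{7}{3} \cdot 58 = \frac{406}{3} \approx 135.33$)
$c = \frac{\sqrt{315849}}{3}$ ($c = \sqrt{\left(\left(114 + \frac{406}{3}\right) - 1572\right) + 36417} = \sqrt{\left(\frac{748}{3} - 1572\right) + 36417} = \sqrt{- \frac{3968}{3} + 36417} = \sqrt{\frac{105283}{3}} = \frac{\sqrt{315849}}{3} \approx 187.33$)
$\frac{1}{c} = \frac{1}{\frac{1}{3} \sqrt{315849}} = \frac{\sqrt{315849}}{105283}$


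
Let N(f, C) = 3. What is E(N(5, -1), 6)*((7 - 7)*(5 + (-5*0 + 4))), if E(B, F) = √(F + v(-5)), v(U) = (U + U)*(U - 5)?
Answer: 0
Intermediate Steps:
v(U) = 2*U*(-5 + U) (v(U) = (2*U)*(-5 + U) = 2*U*(-5 + U))
E(B, F) = √(100 + F) (E(B, F) = √(F + 2*(-5)*(-5 - 5)) = √(F + 2*(-5)*(-10)) = √(F + 100) = √(100 + F))
E(N(5, -1), 6)*((7 - 7)*(5 + (-5*0 + 4))) = √(100 + 6)*((7 - 7)*(5 + (-5*0 + 4))) = √106*(0*(5 + (0 + 4))) = √106*(0*(5 + 4)) = √106*(0*9) = √106*0 = 0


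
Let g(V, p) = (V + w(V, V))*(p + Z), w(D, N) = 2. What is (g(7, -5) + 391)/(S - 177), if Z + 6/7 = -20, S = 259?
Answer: 554/287 ≈ 1.9303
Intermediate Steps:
Z = -146/7 (Z = -6/7 - 20 = -146/7 ≈ -20.857)
g(V, p) = (2 + V)*(-146/7 + p) (g(V, p) = (V + 2)*(p - 146/7) = (2 + V)*(-146/7 + p))
(g(7, -5) + 391)/(S - 177) = ((-292/7 + 2*(-5) - 146/7*7 + 7*(-5)) + 391)/(259 - 177) = ((-292/7 - 10 - 146 - 35) + 391)/82 = (-1629/7 + 391)*(1/82) = (1108/7)*(1/82) = 554/287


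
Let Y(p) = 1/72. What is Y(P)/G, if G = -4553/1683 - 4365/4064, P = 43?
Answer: -94996/25849687 ≈ -0.0036749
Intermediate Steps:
Y(p) = 1/72
G = -25849687/6839712 (G = -4553*1/1683 - 4365*1/4064 = -4553/1683 - 4365/4064 = -25849687/6839712 ≈ -3.7794)
Y(P)/G = 1/(72*(-25849687/6839712)) = (1/72)*(-6839712/25849687) = -94996/25849687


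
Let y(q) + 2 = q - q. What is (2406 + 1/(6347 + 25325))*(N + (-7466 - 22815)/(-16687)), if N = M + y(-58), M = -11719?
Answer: -7451038560572159/264255332 ≈ -2.8196e+7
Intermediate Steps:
y(q) = -2 (y(q) = -2 + (q - q) = -2 + 0 = -2)
N = -11721 (N = -11719 - 2 = -11721)
(2406 + 1/(6347 + 25325))*(N + (-7466 - 22815)/(-16687)) = (2406 + 1/(6347 + 25325))*(-11721 + (-7466 - 22815)/(-16687)) = (2406 + 1/31672)*(-11721 - 30281*(-1/16687)) = (2406 + 1/31672)*(-11721 + 30281/16687) = (76202833/31672)*(-195558046/16687) = -7451038560572159/264255332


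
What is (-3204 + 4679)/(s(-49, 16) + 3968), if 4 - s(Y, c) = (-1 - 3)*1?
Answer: 1475/3976 ≈ 0.37098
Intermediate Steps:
s(Y, c) = 8 (s(Y, c) = 4 - (-1 - 3) = 4 - (-4) = 4 - 1*(-4) = 4 + 4 = 8)
(-3204 + 4679)/(s(-49, 16) + 3968) = (-3204 + 4679)/(8 + 3968) = 1475/3976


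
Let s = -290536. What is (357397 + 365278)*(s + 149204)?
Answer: -102137103100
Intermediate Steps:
(357397 + 365278)*(s + 149204) = (357397 + 365278)*(-290536 + 149204) = 722675*(-141332) = -102137103100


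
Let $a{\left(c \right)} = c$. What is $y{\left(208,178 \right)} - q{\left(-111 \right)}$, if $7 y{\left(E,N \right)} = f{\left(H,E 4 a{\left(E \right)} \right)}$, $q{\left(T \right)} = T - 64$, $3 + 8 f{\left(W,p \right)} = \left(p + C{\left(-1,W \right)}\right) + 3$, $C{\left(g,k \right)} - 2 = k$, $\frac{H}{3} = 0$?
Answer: $\frac{91429}{28} \approx 3265.3$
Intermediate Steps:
$H = 0$ ($H = 3 \cdot 0 = 0$)
$C{\left(g,k \right)} = 2 + k$
$f{\left(W,p \right)} = \frac{1}{4} + \frac{W}{8} + \frac{p}{8}$ ($f{\left(W,p \right)} = - \frac{3}{8} + \frac{\left(p + \left(2 + W\right)\right) + 3}{8} = - \frac{3}{8} + \frac{\left(2 + W + p\right) + 3}{8} = - \frac{3}{8} + \frac{5 + W + p}{8} = - \frac{3}{8} + \left(\frac{5}{8} + \frac{W}{8} + \frac{p}{8}\right) = \frac{1}{4} + \frac{W}{8} + \frac{p}{8}$)
$q{\left(T \right)} = -64 + T$ ($q{\left(T \right)} = T - 64 = -64 + T$)
$y{\left(E,N \right)} = \frac{1}{28} + \frac{E^{2}}{14}$ ($y{\left(E,N \right)} = \frac{\frac{1}{4} + \frac{1}{8} \cdot 0 + \frac{E 4 E}{8}}{7} = \frac{\frac{1}{4} + 0 + \frac{4 E E}{8}}{7} = \frac{\frac{1}{4} + 0 + \frac{4 E^{2}}{8}}{7} = \frac{\frac{1}{4} + 0 + \frac{E^{2}}{2}}{7} = \frac{\frac{1}{4} + \frac{E^{2}}{2}}{7} = \frac{1}{28} + \frac{E^{2}}{14}$)
$y{\left(208,178 \right)} - q{\left(-111 \right)} = \left(\frac{1}{28} + \frac{208^{2}}{14}\right) - \left(-64 - 111\right) = \left(\frac{1}{28} + \frac{1}{14} \cdot 43264\right) - -175 = \left(\frac{1}{28} + \frac{21632}{7}\right) + 175 = \frac{86529}{28} + 175 = \frac{91429}{28}$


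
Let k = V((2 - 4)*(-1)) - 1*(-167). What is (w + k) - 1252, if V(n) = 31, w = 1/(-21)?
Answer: -22135/21 ≈ -1054.0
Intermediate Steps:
w = -1/21 ≈ -0.047619
k = 198 (k = 31 - 1*(-167) = 31 + 167 = 198)
(w + k) - 1252 = (-1/21 + 198) - 1252 = 4157/21 - 1252 = -22135/21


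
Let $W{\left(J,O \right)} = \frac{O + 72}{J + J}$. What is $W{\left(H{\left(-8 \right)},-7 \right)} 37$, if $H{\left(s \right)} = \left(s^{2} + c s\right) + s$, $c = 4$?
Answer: $\frac{2405}{48} \approx 50.104$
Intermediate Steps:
$H{\left(s \right)} = s^{2} + 5 s$ ($H{\left(s \right)} = \left(s^{2} + 4 s\right) + s = s^{2} + 5 s$)
$W{\left(J,O \right)} = \frac{72 + O}{2 J}$
$W{\left(H{\left(-8 \right)},-7 \right)} 37 = \frac{72 - 7}{2 \left(- 8 \left(5 - 8\right)\right)} 37 = \frac{1}{2} \frac{1}{\left(-8\right) \left(-3\right)} 65 \cdot 37 = \frac{1}{2} \cdot \frac{1}{24} \cdot 65 \cdot 37 = \frac{65}{48} \cdot 37 = \frac{2405}{48}$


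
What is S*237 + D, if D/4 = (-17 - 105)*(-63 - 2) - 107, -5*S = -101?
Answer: 180397/5 ≈ 36079.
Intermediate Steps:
S = 101/5 (S = -⅕*(-101) = 101/5 ≈ 20.200)
D = 31292 (D = 4*((-17 - 105)*(-63 - 2) - 107) = 4*(-122*(-65) - 107) = 4*(7930 - 107) = 4*7823 = 31292)
S*237 + D = (101/5)*237 + 31292 = 23937/5 + 31292 = 180397/5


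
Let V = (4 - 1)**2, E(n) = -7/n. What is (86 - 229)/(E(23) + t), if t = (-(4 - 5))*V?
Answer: -3289/200 ≈ -16.445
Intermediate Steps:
V = 9 (V = 3**2 = 9)
t = 9 (t = -(4 - 5)*9 = -1*(-1)*9 = 1*9 = 9)
(86 - 229)/(E(23) + t) = (86 - 229)/(-7/23 + 9) = -143/(-7*1/23 + 9) = -143/(-7/23 + 9) = -143/200/23 = -143*23/200 = -3289/200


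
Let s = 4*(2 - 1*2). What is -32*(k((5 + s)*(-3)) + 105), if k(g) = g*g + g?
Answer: -10080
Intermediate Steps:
s = 0 (s = 4*(2 - 2) = 4*0 = 0)
k(g) = g + g² (k(g) = g² + g = g + g²)
-32*(k((5 + s)*(-3)) + 105) = -32*(((5 + 0)*(-3))*(1 + (5 + 0)*(-3)) + 105) = -32*((5*(-3))*(1 + 5*(-3)) + 105) = -32*(-15*(1 - 15) + 105) = -32*(-15*(-14) + 105) = -32*(210 + 105) = -32*315 = -10080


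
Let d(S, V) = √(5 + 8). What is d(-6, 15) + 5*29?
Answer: 145 + √13 ≈ 148.61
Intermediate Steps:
d(S, V) = √13
d(-6, 15) + 5*29 = √13 + 5*29 = √13 + 145 = 145 + √13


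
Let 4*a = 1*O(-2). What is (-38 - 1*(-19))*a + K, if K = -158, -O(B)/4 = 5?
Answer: -63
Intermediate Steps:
O(B) = -20 (O(B) = -4*5 = -20)
a = -5 (a = (1*(-20))/4 = (1/4)*(-20) = -5)
(-38 - 1*(-19))*a + K = (-38 - 1*(-19))*(-5) - 158 = (-38 + 19)*(-5) - 158 = -19*(-5) - 158 = 95 - 158 = -63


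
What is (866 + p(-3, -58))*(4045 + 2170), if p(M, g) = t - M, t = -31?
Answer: 5208170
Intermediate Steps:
p(M, g) = -31 - M
(866 + p(-3, -58))*(4045 + 2170) = (866 + (-31 - 1*(-3)))*(4045 + 2170) = (866 + (-31 + 3))*6215 = (866 - 28)*6215 = 838*6215 = 5208170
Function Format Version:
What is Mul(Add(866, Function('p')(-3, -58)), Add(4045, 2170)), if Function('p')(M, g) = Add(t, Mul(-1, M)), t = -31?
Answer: 5208170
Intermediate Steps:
Function('p')(M, g) = Add(-31, Mul(-1, M))
Mul(Add(866, Function('p')(-3, -58)), Add(4045, 2170)) = Mul(Add(866, Add(-31, Mul(-1, -3))), Add(4045, 2170)) = Mul(Add(866, Add(-31, 3)), 6215) = Mul(Add(866, -28), 6215) = Mul(838, 6215) = 5208170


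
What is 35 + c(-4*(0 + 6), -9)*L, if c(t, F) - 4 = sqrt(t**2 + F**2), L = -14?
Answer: -21 - 42*sqrt(73) ≈ -379.85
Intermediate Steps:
c(t, F) = 4 + sqrt(F**2 + t**2) (c(t, F) = 4 + sqrt(t**2 + F**2) = 4 + sqrt(F**2 + t**2))
35 + c(-4*(0 + 6), -9)*L = 35 + (4 + sqrt((-9)**2 + (-4*(0 + 6))**2))*(-14) = 35 + (4 + sqrt(81 + (-4*6)**2))*(-14) = 35 + (4 + sqrt(81 + (-24)**2))*(-14) = 35 + (4 + sqrt(81 + 576))*(-14) = 35 + (4 + sqrt(657))*(-14) = 35 + (4 + 3*sqrt(73))*(-14) = 35 + (-56 - 42*sqrt(73)) = -21 - 42*sqrt(73)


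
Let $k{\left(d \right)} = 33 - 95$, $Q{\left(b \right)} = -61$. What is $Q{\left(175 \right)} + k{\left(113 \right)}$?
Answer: $-123$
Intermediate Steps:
$k{\left(d \right)} = -62$
$Q{\left(175 \right)} + k{\left(113 \right)} = -61 - 62 = -123$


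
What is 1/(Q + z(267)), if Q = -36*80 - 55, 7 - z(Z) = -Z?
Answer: -1/2661 ≈ -0.00037580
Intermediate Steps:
z(Z) = 7 + Z (z(Z) = 7 - (-1)*Z = 7 + Z)
Q = -2935 (Q = -2880 - 55 = -2935)
1/(Q + z(267)) = 1/(-2935 + (7 + 267)) = 1/(-2935 + 274) = 1/(-2661) = -1/2661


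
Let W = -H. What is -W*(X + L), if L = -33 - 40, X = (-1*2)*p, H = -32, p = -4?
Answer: 2080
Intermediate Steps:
X = 8 (X = -1*2*(-4) = -2*(-4) = 8)
L = -73
W = 32 (W = -1*(-32) = 32)
-W*(X + L) = -32*(8 - 73) = -32*(-65) = -1*(-2080) = 2080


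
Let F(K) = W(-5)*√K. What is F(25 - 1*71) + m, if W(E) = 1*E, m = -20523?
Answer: -20523 - 5*I*√46 ≈ -20523.0 - 33.912*I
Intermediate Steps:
W(E) = E
F(K) = -5*√K
F(25 - 1*71) + m = -5*√(25 - 1*71) - 20523 = -5*√(25 - 71) - 20523 = -5*I*√46 - 20523 = -20523 - 5*I*√46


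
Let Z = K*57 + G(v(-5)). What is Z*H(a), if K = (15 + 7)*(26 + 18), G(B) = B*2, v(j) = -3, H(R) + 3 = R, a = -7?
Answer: -551700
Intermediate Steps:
H(R) = -3 + R
G(B) = 2*B
K = 968 (K = 22*44 = 968)
Z = 55170 (Z = 968*57 + 2*(-3) = 55176 - 6 = 55170)
Z*H(a) = 55170*(-3 - 7) = 55170*(-10) = -551700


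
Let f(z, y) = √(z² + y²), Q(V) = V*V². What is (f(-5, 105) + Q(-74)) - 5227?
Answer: -410451 + 5*√442 ≈ -4.1035e+5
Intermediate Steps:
Q(V) = V³
f(z, y) = √(y² + z²)
(f(-5, 105) + Q(-74)) - 5227 = (√(105² + (-5)²) + (-74)³) - 5227 = (√(11025 + 25) - 405224) - 5227 = (√11050 - 405224) - 5227 = (5*√442 - 405224) - 5227 = (-405224 + 5*√442) - 5227 = -410451 + 5*√442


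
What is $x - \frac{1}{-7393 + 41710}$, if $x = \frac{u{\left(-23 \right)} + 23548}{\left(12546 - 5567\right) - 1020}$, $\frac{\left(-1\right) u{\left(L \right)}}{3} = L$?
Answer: $\frac{810458630}{204495003} \approx 3.9632$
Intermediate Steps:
$u{\left(L \right)} = - 3 L$
$x = \frac{23617}{5959}$ ($x = \frac{\left(-3\right) \left(-23\right) + 23548}{\left(12546 - 5567\right) - 1020} = \frac{69 + 23548}{\left(12546 - 5567\right) - 1020} = \frac{23617}{6979 - 1020} = \frac{23617}{5959} \approx 3.9632$)
$x - \frac{1}{-7393 + 41710} = \frac{23617}{5959} - \frac{1}{-7393 + 41710} = \frac{23617}{5959} - \frac{1}{34317} = \frac{810458630}{204495003}$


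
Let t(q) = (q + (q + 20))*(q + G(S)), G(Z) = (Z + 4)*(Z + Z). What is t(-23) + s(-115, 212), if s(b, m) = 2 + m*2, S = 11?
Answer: -7556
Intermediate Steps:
G(Z) = 2*Z*(4 + Z) (G(Z) = (4 + Z)*(2*Z) = 2*Z*(4 + Z))
s(b, m) = 2 + 2*m
t(q) = (20 + 2*q)*(330 + q) (t(q) = (q + (q + 20))*(q + 2*11*(4 + 11)) = (q + (20 + q))*(q + 2*11*15) = (20 + 2*q)*(q + 330) = (20 + 2*q)*(330 + q))
t(-23) + s(-115, 212) = (6600 + 2*(-23)**2 + 680*(-23)) + (2 + 2*212) = (6600 + 2*529 - 15640) + (2 + 424) = (6600 + 1058 - 15640) + 426 = -7982 + 426 = -7556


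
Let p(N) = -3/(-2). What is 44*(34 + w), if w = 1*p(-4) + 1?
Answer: 1606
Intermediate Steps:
p(N) = 3/2 (p(N) = -3*(-½) = 3/2)
w = 5/2 (w = 1*(3/2) + 1 = 3/2 + 1 = 5/2 ≈ 2.5000)
44*(34 + w) = 44*(34 + 5/2) = 44*(73/2) = 1606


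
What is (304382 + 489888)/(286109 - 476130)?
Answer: -794270/190021 ≈ -4.1799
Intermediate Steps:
(304382 + 489888)/(286109 - 476130) = 794270/(-190021) = 794270*(-1/190021) = -794270/190021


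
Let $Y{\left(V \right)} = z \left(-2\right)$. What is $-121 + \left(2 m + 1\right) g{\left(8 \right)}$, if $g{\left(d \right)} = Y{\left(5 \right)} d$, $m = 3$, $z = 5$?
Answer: $-681$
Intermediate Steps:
$Y{\left(V \right)} = -10$ ($Y{\left(V \right)} = 5 \left(-2\right) = -10$)
$g{\left(d \right)} = - 10 d$
$-121 + \left(2 m + 1\right) g{\left(8 \right)} = -121 + \left(2 \cdot 3 + 1\right) \left(\left(-10\right) 8\right) = -121 + \left(6 + 1\right) \left(-80\right) = -121 + 7 \left(-80\right) = -121 - 560 = -681$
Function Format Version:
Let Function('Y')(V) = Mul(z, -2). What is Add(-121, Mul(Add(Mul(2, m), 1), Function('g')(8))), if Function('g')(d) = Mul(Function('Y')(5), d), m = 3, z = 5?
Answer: -681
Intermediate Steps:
Function('Y')(V) = -10 (Function('Y')(V) = Mul(5, -2) = -10)
Function('g')(d) = Mul(-10, d)
Add(-121, Mul(Add(Mul(2, m), 1), Function('g')(8))) = Add(-121, Mul(Add(Mul(2, 3), 1), Mul(-10, 8))) = Add(-121, Mul(Add(6, 1), -80)) = Add(-121, Mul(7, -80)) = Add(-121, -560) = -681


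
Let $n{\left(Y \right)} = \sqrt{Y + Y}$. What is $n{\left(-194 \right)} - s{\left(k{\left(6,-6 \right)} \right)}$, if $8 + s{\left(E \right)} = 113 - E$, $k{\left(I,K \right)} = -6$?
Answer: $-111 + 2 i \sqrt{97} \approx -111.0 + 19.698 i$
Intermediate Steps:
$s{\left(E \right)} = 105 - E$ ($s{\left(E \right)} = -8 - \left(-113 + E\right) = 105 - E$)
$n{\left(Y \right)} = \sqrt{2} \sqrt{Y}$ ($n{\left(Y \right)} = \sqrt{2 Y} = \sqrt{2} \sqrt{Y}$)
$n{\left(-194 \right)} - s{\left(k{\left(6,-6 \right)} \right)} = \sqrt{2} \sqrt{-194} - \left(105 - -6\right) = \sqrt{2} i \sqrt{194} - \left(105 + 6\right) = 2 i \sqrt{97} - 111 = -111 + 2 i \sqrt{97}$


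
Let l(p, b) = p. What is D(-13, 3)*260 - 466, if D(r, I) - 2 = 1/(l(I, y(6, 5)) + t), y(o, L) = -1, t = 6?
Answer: 746/9 ≈ 82.889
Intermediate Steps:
D(r, I) = 2 + 1/(6 + I) (D(r, I) = 2 + 1/(I + 6) = 2 + 1/(6 + I))
D(-13, 3)*260 - 466 = ((13 + 2*3)/(6 + 3))*260 - 466 = ((13 + 6)/9)*260 - 466 = ((⅑)*19)*260 - 466 = (19/9)*260 - 466 = 4940/9 - 466 = 746/9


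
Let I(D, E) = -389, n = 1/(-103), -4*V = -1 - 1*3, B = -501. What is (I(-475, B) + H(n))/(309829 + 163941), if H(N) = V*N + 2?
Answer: -19931/24399155 ≈ -0.00081687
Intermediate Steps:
V = 1 (V = -(-1 - 1*3)/4 = -(-1 - 3)/4 = -¼*(-4) = 1)
n = -1/103 ≈ -0.0097087
H(N) = 2 + N (H(N) = 1*N + 2 = N + 2 = 2 + N)
(I(-475, B) + H(n))/(309829 + 163941) = (-389 + (2 - 1/103))/(309829 + 163941) = (-389 + 205/103)/473770 = -39862/103*1/473770 = -19931/24399155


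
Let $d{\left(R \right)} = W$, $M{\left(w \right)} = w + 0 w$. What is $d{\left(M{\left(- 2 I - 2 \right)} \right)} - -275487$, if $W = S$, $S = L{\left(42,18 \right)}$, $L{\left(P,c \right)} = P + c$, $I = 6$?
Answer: $275547$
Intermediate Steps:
$M{\left(w \right)} = w$ ($M{\left(w \right)} = w + 0 = w$)
$S = 60$ ($S = 42 + 18 = 60$)
$W = 60$
$d{\left(R \right)} = 60$
$d{\left(M{\left(- 2 I - 2 \right)} \right)} - -275487 = 60 - -275487 = 60 + 275487 = 275547$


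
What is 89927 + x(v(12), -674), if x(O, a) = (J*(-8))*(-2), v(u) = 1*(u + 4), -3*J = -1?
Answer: 269797/3 ≈ 89932.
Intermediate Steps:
J = ⅓ (J = -⅓*(-1) = ⅓ ≈ 0.33333)
v(u) = 4 + u (v(u) = 1*(4 + u) = 4 + u)
x(O, a) = 16/3 (x(O, a) = ((⅓)*(-8))*(-2) = -8/3*(-2) = 16/3)
89927 + x(v(12), -674) = 89927 + 16/3 = 269797/3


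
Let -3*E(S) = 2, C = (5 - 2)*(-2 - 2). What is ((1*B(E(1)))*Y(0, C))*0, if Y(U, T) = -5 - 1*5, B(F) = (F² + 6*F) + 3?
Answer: 0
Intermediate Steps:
C = -12 (C = 3*(-4) = -12)
E(S) = -⅔ (E(S) = -⅓*2 = -⅔)
B(F) = 3 + F² + 6*F
Y(U, T) = -10 (Y(U, T) = -5 - 5 = -10)
((1*B(E(1)))*Y(0, C))*0 = ((1*(3 + (-⅔)² + 6*(-⅔)))*(-10))*0 = ((1*(3 + 4/9 - 4))*(-10))*0 = ((1*(-5/9))*(-10))*0 = -5/9*(-10)*0 = (50/9)*0 = 0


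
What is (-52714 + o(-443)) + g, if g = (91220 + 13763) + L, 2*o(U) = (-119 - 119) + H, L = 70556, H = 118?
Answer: 122765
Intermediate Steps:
o(U) = -60 (o(U) = ((-119 - 119) + 118)/2 = (-238 + 118)/2 = (1/2)*(-120) = -60)
g = 175539 (g = (91220 + 13763) + 70556 = 104983 + 70556 = 175539)
(-52714 + o(-443)) + g = (-52714 - 60) + 175539 = -52774 + 175539 = 122765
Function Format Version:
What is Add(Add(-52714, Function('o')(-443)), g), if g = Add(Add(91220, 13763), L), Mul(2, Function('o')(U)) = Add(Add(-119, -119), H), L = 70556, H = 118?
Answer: 122765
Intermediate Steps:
Function('o')(U) = -60 (Function('o')(U) = Mul(Rational(1, 2), Add(Add(-119, -119), 118)) = Mul(Rational(1, 2), Add(-238, 118)) = Mul(Rational(1, 2), -120) = -60)
g = 175539 (g = Add(Add(91220, 13763), 70556) = Add(104983, 70556) = 175539)
Add(Add(-52714, Function('o')(-443)), g) = Add(Add(-52714, -60), 175539) = Add(-52774, 175539) = 122765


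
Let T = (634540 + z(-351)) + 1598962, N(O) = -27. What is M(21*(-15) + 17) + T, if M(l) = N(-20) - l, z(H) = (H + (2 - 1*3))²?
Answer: 2357677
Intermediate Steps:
z(H) = (-1 + H)² (z(H) = (H + (2 - 3))² = (H - 1)² = (-1 + H)²)
M(l) = -27 - l
T = 2357406 (T = (634540 + (-1 - 351)²) + 1598962 = (634540 + (-352)²) + 1598962 = (634540 + 123904) + 1598962 = 758444 + 1598962 = 2357406)
M(21*(-15) + 17) + T = (-27 - (21*(-15) + 17)) + 2357406 = (-27 - (-315 + 17)) + 2357406 = (-27 - 1*(-298)) + 2357406 = (-27 + 298) + 2357406 = 271 + 2357406 = 2357677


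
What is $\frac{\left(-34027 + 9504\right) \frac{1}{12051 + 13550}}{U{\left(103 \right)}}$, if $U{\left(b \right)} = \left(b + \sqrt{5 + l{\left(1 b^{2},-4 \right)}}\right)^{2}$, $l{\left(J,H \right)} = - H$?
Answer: $- \frac{24523}{287652836} \approx -8.5252 \cdot 10^{-5}$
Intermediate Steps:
$U{\left(b \right)} = \left(3 + b\right)^{2}$ ($U{\left(b \right)} = \left(b + \sqrt{5 - -4}\right)^{2} = \left(b + \sqrt{5 + 4}\right)^{2} = \left(b + \sqrt{9}\right)^{2} = \left(b + 3\right)^{2} = \left(3 + b\right)^{2}$)
$\frac{\left(-34027 + 9504\right) \frac{1}{12051 + 13550}}{U{\left(103 \right)}} = \frac{\left(-34027 + 9504\right) \frac{1}{12051 + 13550}}{\left(3 + 103\right)^{2}} = \frac{\left(-24523\right) \frac{1}{25601}}{106^{2}} = \frac{\left(-24523\right) \frac{1}{25601}}{11236} = \left(- \frac{24523}{25601}\right) \frac{1}{11236} = - \frac{24523}{287652836}$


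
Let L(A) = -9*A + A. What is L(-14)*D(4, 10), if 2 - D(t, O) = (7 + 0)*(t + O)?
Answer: -10752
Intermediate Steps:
L(A) = -8*A
D(t, O) = 2 - 7*O - 7*t (D(t, O) = 2 - (7 + 0)*(t + O) = 2 - 7*(O + t) = 2 - (7*O + 7*t) = 2 + (-7*O - 7*t) = 2 - 7*O - 7*t)
L(-14)*D(4, 10) = (-8*(-14))*(2 - 7*10 - 7*4) = 112*(2 - 70 - 28) = 112*(-96) = -10752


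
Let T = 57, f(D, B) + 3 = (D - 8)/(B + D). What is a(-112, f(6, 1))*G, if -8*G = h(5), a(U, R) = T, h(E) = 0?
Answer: 0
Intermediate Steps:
f(D, B) = -3 + (-8 + D)/(B + D) (f(D, B) = -3 + (D - 8)/(B + D) = -3 + (-8 + D)/(B + D))
a(U, R) = 57
G = 0 (G = -⅛*0 = 0)
a(-112, f(6, 1))*G = 57*0 = 0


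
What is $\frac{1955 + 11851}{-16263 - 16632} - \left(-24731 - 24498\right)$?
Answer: $\frac{179930461}{3655} \approx 49229.0$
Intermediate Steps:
$\frac{1955 + 11851}{-16263 - 16632} - \left(-24731 - 24498\right) = \frac{13806}{-32895} - \left(-24731 - 24498\right) = 13806 \left(- \frac{1}{32895}\right) - -49229 = - \frac{1534}{3655} + 49229 = \frac{179930461}{3655}$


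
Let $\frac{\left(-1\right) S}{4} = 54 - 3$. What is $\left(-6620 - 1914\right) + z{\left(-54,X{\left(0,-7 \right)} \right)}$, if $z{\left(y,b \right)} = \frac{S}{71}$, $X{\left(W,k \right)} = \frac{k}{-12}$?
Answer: $- \frac{606118}{71} \approx -8536.9$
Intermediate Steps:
$X{\left(W,k \right)} = - \frac{k}{12}$ ($X{\left(W,k \right)} = k \left(- \frac{1}{12}\right) = - \frac{k}{12}$)
$S = -204$ ($S = - 4 \left(54 - 3\right) = \left(-4\right) 51 = -204$)
$z{\left(y,b \right)} = - \frac{204}{71}$
$\left(-6620 - 1914\right) + z{\left(-54,X{\left(0,-7 \right)} \right)} = \left(-6620 - 1914\right) - \frac{204}{71} = -8534 - \frac{204}{71} = - \frac{606118}{71}$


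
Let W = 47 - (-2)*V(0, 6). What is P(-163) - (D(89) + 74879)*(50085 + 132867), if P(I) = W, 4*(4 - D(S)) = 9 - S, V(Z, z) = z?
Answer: -13703653597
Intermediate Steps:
D(S) = 7/4 + S/4 (D(S) = 4 - (9 - S)/4 = 4 + (-9/4 + S/4) = 7/4 + S/4)
W = 59 (W = 47 - (-2)*6 = 47 - 1*(-12) = 47 + 12 = 59)
P(I) = 59
P(-163) - (D(89) + 74879)*(50085 + 132867) = 59 - ((7/4 + (¼)*89) + 74879)*(50085 + 132867) = 59 - ((7/4 + 89/4) + 74879)*182952 = 59 - (24 + 74879)*182952 = 59 - 74903*182952 = 59 - 1*13703653656 = 59 - 13703653656 = -13703653597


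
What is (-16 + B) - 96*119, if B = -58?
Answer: -11498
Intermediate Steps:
(-16 + B) - 96*119 = (-16 - 58) - 96*119 = -74 - 11424 = -11498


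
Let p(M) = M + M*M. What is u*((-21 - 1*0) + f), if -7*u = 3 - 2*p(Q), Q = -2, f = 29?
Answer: 8/7 ≈ 1.1429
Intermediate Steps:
p(M) = M + M²
u = ⅐ (u = -(3 - (-4)*(1 - 2))/7 = -(3 - (-4)*(-1))/7 = -(3 - 2*2)/7 = -(3 - 4)/7 = -⅐*(-1) = ⅐ ≈ 0.14286)
u*((-21 - 1*0) + f) = ((-21 - 1*0) + 29)/7 = ((-21 + 0) + 29)/7 = (-21 + 29)/7 = (⅐)*8 = 8/7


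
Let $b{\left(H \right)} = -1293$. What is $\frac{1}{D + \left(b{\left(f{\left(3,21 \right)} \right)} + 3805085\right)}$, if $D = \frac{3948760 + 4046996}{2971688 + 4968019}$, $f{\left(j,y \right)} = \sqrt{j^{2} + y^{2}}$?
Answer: $\frac{2646569}{10067000654900} \approx 2.629 \cdot 10^{-7}$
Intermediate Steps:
$D = \frac{2665252}{2646569}$ ($D = \frac{7995756}{7939707} = 7995756 \cdot \frac{1}{7939707} = \frac{2665252}{2646569} \approx 1.0071$)
$\frac{1}{D + \left(b{\left(f{\left(3,21 \right)} \right)} + 3805085\right)} = \frac{1}{\frac{2665252}{2646569} + \left(-1293 + 3805085\right)} = \frac{1}{\frac{2665252}{2646569} + 3803792} = \frac{1}{\frac{10067000654900}{2646569}} = \frac{2646569}{10067000654900}$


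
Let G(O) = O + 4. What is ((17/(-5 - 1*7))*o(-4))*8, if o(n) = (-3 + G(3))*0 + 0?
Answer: 0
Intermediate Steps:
G(O) = 4 + O
o(n) = 0 (o(n) = (-3 + (4 + 3))*0 + 0 = (-3 + 7)*0 + 0 = 4*0 + 0 = 0 + 0 = 0)
((17/(-5 - 1*7))*o(-4))*8 = ((17/(-5 - 1*7))*0)*8 = ((17/(-5 - 7))*0)*8 = ((17/(-12))*0)*8 = ((17*(-1/12))*0)*8 = -17/12*0*8 = 0*8 = 0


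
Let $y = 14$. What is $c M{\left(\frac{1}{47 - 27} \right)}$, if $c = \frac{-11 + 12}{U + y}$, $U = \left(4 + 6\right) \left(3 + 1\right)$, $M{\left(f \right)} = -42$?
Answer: $- \frac{7}{9} \approx -0.77778$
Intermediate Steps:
$U = 40$ ($U = 10 \cdot 4 = 40$)
$c = \frac{1}{54}$ ($c = \frac{-11 + 12}{40 + 14} = 1 \cdot \frac{1}{54} = \frac{1}{54} \approx 0.018519$)
$c M{\left(\frac{1}{47 - 27} \right)} = \frac{1}{54} \left(-42\right) = - \frac{7}{9}$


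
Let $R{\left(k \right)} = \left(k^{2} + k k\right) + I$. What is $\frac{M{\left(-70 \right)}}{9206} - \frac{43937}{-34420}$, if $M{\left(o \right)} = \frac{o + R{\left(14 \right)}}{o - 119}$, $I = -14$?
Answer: $\frac{5459777057}{4277752020} \approx 1.2763$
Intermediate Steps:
$R{\left(k \right)} = -14 + 2 k^{2}$ ($R{\left(k \right)} = \left(k^{2} + k k\right) - 14 = \left(k^{2} + k^{2}\right) - 14 = 2 k^{2} - 14 = -14 + 2 k^{2}$)
$M{\left(o \right)} = \frac{378 + o}{-119 + o}$ ($M{\left(o \right)} = \frac{o - \left(14 - 2 \cdot 14^{2}\right)}{o - 119} = \frac{o + \left(-14 + 2 \cdot 196\right)}{-119 + o} = \frac{o + \left(-14 + 392\right)}{-119 + o} = \frac{o + 378}{-119 + o} = \frac{378 + o}{-119 + o}$)
$\frac{M{\left(-70 \right)}}{9206} - \frac{43937}{-34420} = \frac{\frac{1}{-119 - 70} \left(378 - 70\right)}{9206} - \frac{43937}{-34420} = \frac{1}{-189} \cdot 308 \cdot \frac{1}{9206} - - \frac{43937}{34420} = \left(- \frac{1}{189}\right) 308 \cdot \frac{1}{9206} + \frac{43937}{34420} = \left(- \frac{44}{27}\right) \frac{1}{9206} + \frac{43937}{34420} = - \frac{22}{124281} + \frac{43937}{34420} = \frac{5459777057}{4277752020}$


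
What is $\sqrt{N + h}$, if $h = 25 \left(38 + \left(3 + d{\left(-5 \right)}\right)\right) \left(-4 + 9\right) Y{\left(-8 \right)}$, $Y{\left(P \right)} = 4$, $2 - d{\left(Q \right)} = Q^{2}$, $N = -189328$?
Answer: $2 i \sqrt{45082} \approx 424.65 i$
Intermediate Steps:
$d{\left(Q \right)} = 2 - Q^{2}$
$h = 9000$ ($h = 25 \left(38 + \left(3 + \left(2 - \left(-5\right)^{2}\right)\right)\right) \left(-4 + 9\right) 4 = 25 \left(38 + \left(3 + \left(2 - 25\right)\right)\right) 5 \cdot 4 = 25 \left(38 + \left(3 - 23\right)\right) 5 \cdot 4 = 25 \left(38 - 20\right) 5 \cdot 4 = 25 \cdot 18 \cdot 5 \cdot 4 = 25 \cdot 90 \cdot 4 = 2250 \cdot 4 = 9000$)
$\sqrt{N + h} = \sqrt{-189328 + 9000} = \sqrt{-180328} = 2 i \sqrt{45082}$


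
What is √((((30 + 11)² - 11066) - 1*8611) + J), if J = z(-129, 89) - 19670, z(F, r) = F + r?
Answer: I*√37706 ≈ 194.18*I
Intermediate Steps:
J = -19710 (J = (-129 + 89) - 19670 = -40 - 19670 = -19710)
√((((30 + 11)² - 11066) - 1*8611) + J) = √((((30 + 11)² - 11066) - 1*8611) - 19710) = √(((41² - 11066) - 8611) - 19710) = √(((1681 - 11066) - 8611) - 19710) = √((-9385 - 8611) - 19710) = √(-17996 - 19710) = √(-37706) = I*√37706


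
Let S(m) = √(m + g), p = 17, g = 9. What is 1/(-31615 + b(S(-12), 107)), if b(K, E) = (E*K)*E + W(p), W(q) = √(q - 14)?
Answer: 1/(-31615 + √3*(1 + 11449*I)) ≈ -2.27e-5 - 1.4239e-5*I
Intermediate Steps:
W(q) = √(-14 + q)
S(m) = √(9 + m) (S(m) = √(m + 9) = √(9 + m))
b(K, E) = √3 + K*E² (b(K, E) = (E*K)*E + √(-14 + 17) = K*E² + √3 = √3 + K*E²)
1/(-31615 + b(S(-12), 107)) = 1/(-31615 + (√3 + √(9 - 12)*107²)) = 1/(-31615 + (√3 + √(-3)*11449)) = 1/(-31615 + (√3 + (I*√3)*11449)) = 1/(-31615 + (√3 + 11449*I*√3)) = 1/(-31615 + √3 + 11449*I*√3)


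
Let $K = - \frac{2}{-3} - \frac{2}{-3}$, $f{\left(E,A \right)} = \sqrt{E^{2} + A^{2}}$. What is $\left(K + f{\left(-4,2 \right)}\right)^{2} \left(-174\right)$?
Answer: $- \frac{11368}{3} - 928 \sqrt{5} \approx -5864.4$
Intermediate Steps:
$f{\left(E,A \right)} = \sqrt{A^{2} + E^{2}}$
$K = \frac{4}{3}$ ($K = \left(-2\right) \left(- \frac{1}{3}\right) - - \frac{2}{3} = \frac{2}{3} + \frac{2}{3} = \frac{4}{3} \approx 1.3333$)
$\left(K + f{\left(-4,2 \right)}\right)^{2} \left(-174\right) = \left(\frac{4}{3} + \sqrt{2^{2} + \left(-4\right)^{2}}\right)^{2} \left(-174\right) = \left(\frac{4}{3} + \sqrt{4 + 16}\right)^{2} \left(-174\right) = \left(\frac{4}{3} + \sqrt{20}\right)^{2} \left(-174\right) = \left(\frac{4}{3} + 2 \sqrt{5}\right)^{2} \left(-174\right) = - 174 \left(\frac{4}{3} + 2 \sqrt{5}\right)^{2}$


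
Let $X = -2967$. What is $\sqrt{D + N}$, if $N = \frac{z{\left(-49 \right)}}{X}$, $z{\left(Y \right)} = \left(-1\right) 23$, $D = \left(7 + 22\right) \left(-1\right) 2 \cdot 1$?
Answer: $\frac{i \sqrt{965049}}{129} \approx 7.6153 i$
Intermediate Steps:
$D = -58$ ($D = 29 \left(\left(-2\right) 1\right) = 29 \left(-2\right) = -58$)
$z{\left(Y \right)} = -23$
$N = \frac{1}{129}$ ($N = - \frac{23}{-2967} = \left(-23\right) \left(- \frac{1}{2967}\right) = \frac{1}{129} \approx 0.0077519$)
$\sqrt{D + N} = \sqrt{-58 + \frac{1}{129}} = \sqrt{- \frac{7481}{129}} = \frac{i \sqrt{965049}}{129}$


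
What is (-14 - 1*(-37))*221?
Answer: 5083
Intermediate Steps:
(-14 - 1*(-37))*221 = (-14 + 37)*221 = 23*221 = 5083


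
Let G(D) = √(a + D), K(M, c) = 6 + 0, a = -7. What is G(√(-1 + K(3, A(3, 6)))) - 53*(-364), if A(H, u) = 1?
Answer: 19292 + √(-7 + √5) ≈ 19292.0 + 2.1826*I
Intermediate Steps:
K(M, c) = 6
G(D) = √(-7 + D)
G(√(-1 + K(3, A(3, 6)))) - 53*(-364) = √(-7 + √(-1 + 6)) - 53*(-364) = √(-7 + √5) + 19292 = 19292 + √(-7 + √5)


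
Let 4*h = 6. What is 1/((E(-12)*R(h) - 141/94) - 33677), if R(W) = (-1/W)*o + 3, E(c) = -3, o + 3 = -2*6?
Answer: -2/67435 ≈ -2.9658e-5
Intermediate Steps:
o = -15 (o = -3 - 2*6 = -3 - 12 = -15)
h = 3/2 (h = (¼)*6 = 3/2 ≈ 1.5000)
R(W) = 3 + 15/W (R(W) = -1/W*(-15) + 3 = 15/W + 3 = 3 + 15/W)
1/((E(-12)*R(h) - 141/94) - 33677) = 1/((-3*(3 + 15/(3/2)) - 141/94) - 33677) = 1/((-3*(3 + 15*(⅔)) - 141*1/94) - 33677) = 1/((-3*(3 + 10) - 3/2) - 33677) = 1/((-3*13 - 3/2) - 33677) = 1/((-39 - 3/2) - 33677) = 1/(-81/2 - 33677) = 1/(-67435/2) = -2/67435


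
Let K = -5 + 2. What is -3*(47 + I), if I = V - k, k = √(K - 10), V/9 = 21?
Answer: -708 + 3*I*√13 ≈ -708.0 + 10.817*I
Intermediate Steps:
V = 189 (V = 9*21 = 189)
K = -3
k = I*√13 (k = √(-3 - 10) = √(-13) = I*√13 ≈ 3.6056*I)
I = 189 - I*√13 ≈ 189.0 - 3.6056*I
-3*(47 + I) = -3*(47 + (189 - I*√13)) = -3*(236 - I*√13) = -708 + 3*I*√13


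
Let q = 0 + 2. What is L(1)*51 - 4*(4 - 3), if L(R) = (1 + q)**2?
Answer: 455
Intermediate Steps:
q = 2
L(R) = 9 (L(R) = (1 + 2)**2 = 3**2 = 9)
L(1)*51 - 4*(4 - 3) = 9*51 - 4*(4 - 3) = 459 - 4*1 = 459 - 4 = 455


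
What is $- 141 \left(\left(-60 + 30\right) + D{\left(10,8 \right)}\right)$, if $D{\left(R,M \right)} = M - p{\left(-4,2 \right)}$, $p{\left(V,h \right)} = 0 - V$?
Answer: $3666$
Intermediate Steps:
$p{\left(V,h \right)} = - V$
$D{\left(R,M \right)} = -4 + M$ ($D{\left(R,M \right)} = M - \left(-1\right) \left(-4\right) = M - 4 = -4 + M$)
$- 141 \left(\left(-60 + 30\right) + D{\left(10,8 \right)}\right) = - 141 \left(\left(-60 + 30\right) + \left(-4 + 8\right)\right) = - 141 \left(-30 + 4\right) = \left(-141\right) \left(-26\right) = 3666$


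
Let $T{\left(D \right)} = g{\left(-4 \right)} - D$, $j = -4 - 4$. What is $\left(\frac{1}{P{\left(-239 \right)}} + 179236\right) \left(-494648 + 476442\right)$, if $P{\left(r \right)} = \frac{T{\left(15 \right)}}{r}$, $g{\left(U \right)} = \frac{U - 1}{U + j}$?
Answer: $- \frac{571107072608}{175} \approx -3.2635 \cdot 10^{9}$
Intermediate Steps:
$j = -8$ ($j = -4 - 4 = -8$)
$g{\left(U \right)} = \frac{-1 + U}{-8 + U}$ ($g{\left(U \right)} = \frac{U - 1}{U - 8} = \frac{-1 + U}{-8 + U}$)
$T{\left(D \right)} = \frac{5}{12} - D$ ($T{\left(D \right)} = \frac{-1 - 4}{-8 - 4} - D = \frac{1}{-12} \left(-5\right) - D = \left(- \frac{1}{12}\right) \left(-5\right) - D = \frac{5}{12} - D$)
$P{\left(r \right)} = - \frac{175}{12 r}$ ($P{\left(r \right)} = \frac{\frac{5}{12} - 15}{r} = - \frac{175}{12 r}$)
$\left(\frac{1}{P{\left(-239 \right)}} + 179236\right) \left(-494648 + 476442\right) = \left(\frac{1}{\left(- \frac{175}{12}\right) \frac{1}{-239}} + 179236\right) \left(-494648 + 476442\right) = \left(\frac{1}{\left(- \frac{175}{12}\right) \left(- \frac{1}{239}\right)} + 179236\right) \left(-18206\right) = \left(\frac{1}{\frac{175}{2868}} + 179236\right) \left(-18206\right) = \left(\frac{2868}{175} + 179236\right) \left(-18206\right) = \frac{31369168}{175} \left(-18206\right) = - \frac{571107072608}{175}$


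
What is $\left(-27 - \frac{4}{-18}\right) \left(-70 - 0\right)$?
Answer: $\frac{16870}{9} \approx 1874.4$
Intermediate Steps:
$\left(-27 - \frac{4}{-18}\right) \left(-70 - 0\right) = \left(-27 - - \frac{2}{9}\right) \left(-70 + 0\right) = \left(-27 + \frac{2}{9}\right) \left(-70\right) = \left(- \frac{241}{9}\right) \left(-70\right) = \frac{16870}{9}$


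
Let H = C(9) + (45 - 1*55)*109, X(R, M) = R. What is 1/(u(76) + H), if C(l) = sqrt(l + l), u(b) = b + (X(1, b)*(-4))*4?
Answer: -515/530441 - 3*sqrt(2)/1060882 ≈ -0.00097489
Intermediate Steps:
u(b) = -16 + b (u(b) = b + (1*(-4))*4 = b - 4*4 = b - 16 = -16 + b)
C(l) = sqrt(2)*sqrt(l) (C(l) = sqrt(2*l) = sqrt(2)*sqrt(l))
H = -1090 + 3*sqrt(2) (H = sqrt(2)*sqrt(9) + (45 - 1*55)*109 = sqrt(2)*3 + (45 - 55)*109 = 3*sqrt(2) - 10*109 = 3*sqrt(2) - 1090 = -1090 + 3*sqrt(2) ≈ -1085.8)
1/(u(76) + H) = 1/((-16 + 76) + (-1090 + 3*sqrt(2))) = 1/(60 + (-1090 + 3*sqrt(2))) = 1/(-1030 + 3*sqrt(2))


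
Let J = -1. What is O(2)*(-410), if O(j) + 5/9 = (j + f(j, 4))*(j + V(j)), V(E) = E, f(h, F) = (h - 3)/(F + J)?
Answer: -22550/9 ≈ -2505.6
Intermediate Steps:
f(h, F) = (-3 + h)/(-1 + F) (f(h, F) = (h - 3)/(F - 1) = (-3 + h)/(-1 + F))
O(j) = -5/9 + 2*j*(-1 + 4*j/3) (O(j) = -5/9 + (j + (-3 + j)/(-1 + 4))*(j + j) = -5/9 + (j + (-3 + j)/3)*(2*j) = -5/9 + (j + (-1 + j/3))*(2*j) = -5/9 + (-1 + 4*j/3)*(2*j) = -5/9 + 2*j*(-1 + 4*j/3))
O(2)*(-410) = (-5/9 - 2*2 + (8/3)*2²)*(-410) = (-5/9 - 4 + (8/3)*4)*(-410) = (-5/9 - 4 + 32/3)*(-410) = (55/9)*(-410) = -22550/9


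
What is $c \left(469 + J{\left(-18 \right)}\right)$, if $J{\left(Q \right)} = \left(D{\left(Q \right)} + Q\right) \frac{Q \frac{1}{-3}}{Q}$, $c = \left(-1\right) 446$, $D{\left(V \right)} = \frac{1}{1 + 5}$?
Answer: $- \frac{1906427}{9} \approx -2.1183 \cdot 10^{5}$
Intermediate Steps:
$D{\left(V \right)} = \frac{1}{6}$
$c = -446$
$J{\left(Q \right)} = - \frac{1}{18} - \frac{Q}{3}$ ($J{\left(Q \right)} = \left(\frac{1}{6} + Q\right) \frac{Q \frac{1}{-3}}{Q} = \left(\frac{1}{6} + Q\right) \frac{Q \left(- \frac{1}{3}\right)}{Q} = \left(\frac{1}{6} + Q\right) \frac{\left(- \frac{1}{3}\right) Q}{Q} = \left(\frac{1}{6} + Q\right) \left(- \frac{1}{3}\right) = - \frac{1}{18} - \frac{Q}{3}$)
$c \left(469 + J{\left(-18 \right)}\right) = - 446 \left(469 - - \frac{107}{18}\right) = - 446 \left(469 + \left(- \frac{1}{18} + 6\right)\right) = - 446 \left(469 + \frac{107}{18}\right) = \left(-446\right) \frac{8549}{18} = - \frac{1906427}{9}$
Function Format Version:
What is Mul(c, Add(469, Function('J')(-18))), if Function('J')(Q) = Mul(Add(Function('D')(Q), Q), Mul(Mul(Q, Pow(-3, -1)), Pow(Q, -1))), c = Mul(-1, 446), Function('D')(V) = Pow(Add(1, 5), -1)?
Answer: Rational(-1906427, 9) ≈ -2.1183e+5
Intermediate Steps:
Function('D')(V) = Rational(1, 6) (Function('D')(V) = Pow(6, -1) = Rational(1, 6))
c = -446
Function('J')(Q) = Add(Rational(-1, 18), Mul(Rational(-1, 3), Q)) (Function('J')(Q) = Mul(Add(Rational(1, 6), Q), Mul(Mul(Q, Pow(-3, -1)), Pow(Q, -1))) = Mul(Add(Rational(1, 6), Q), Mul(Mul(Q, Rational(-1, 3)), Pow(Q, -1))) = Mul(Add(Rational(1, 6), Q), Mul(Mul(Rational(-1, 3), Q), Pow(Q, -1))) = Mul(Add(Rational(1, 6), Q), Rational(-1, 3)) = Add(Rational(-1, 18), Mul(Rational(-1, 3), Q)))
Mul(c, Add(469, Function('J')(-18))) = Mul(-446, Add(469, Add(Rational(-1, 18), Mul(Rational(-1, 3), -18)))) = Mul(-446, Add(469, Add(Rational(-1, 18), 6))) = Mul(-446, Add(469, Rational(107, 18))) = Mul(-446, Rational(8549, 18)) = Rational(-1906427, 9)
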